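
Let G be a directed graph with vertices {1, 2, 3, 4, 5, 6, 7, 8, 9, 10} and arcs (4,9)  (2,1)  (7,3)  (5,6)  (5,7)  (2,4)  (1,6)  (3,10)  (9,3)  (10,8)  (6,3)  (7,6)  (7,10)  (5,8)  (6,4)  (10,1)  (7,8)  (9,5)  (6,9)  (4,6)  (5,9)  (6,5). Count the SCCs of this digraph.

3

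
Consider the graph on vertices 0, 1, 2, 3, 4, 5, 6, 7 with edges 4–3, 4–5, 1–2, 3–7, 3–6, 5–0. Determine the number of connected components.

2

Starting from 1 we can reach 1, 2. That is one component of size 2.
Starting from 0 we can reach 0, 3, 4, 5, 6, 7. That is one component of size 6.
Total: 2 components.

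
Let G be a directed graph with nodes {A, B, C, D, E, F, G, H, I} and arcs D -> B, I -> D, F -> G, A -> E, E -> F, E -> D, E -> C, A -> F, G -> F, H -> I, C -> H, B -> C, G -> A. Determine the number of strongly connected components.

2

{B, C, D, H, I} are all mutually reachable — one SCC of size 5.
{A, E, F, G} are all mutually reachable — one SCC of size 4.
That gives 2 strongly connected components.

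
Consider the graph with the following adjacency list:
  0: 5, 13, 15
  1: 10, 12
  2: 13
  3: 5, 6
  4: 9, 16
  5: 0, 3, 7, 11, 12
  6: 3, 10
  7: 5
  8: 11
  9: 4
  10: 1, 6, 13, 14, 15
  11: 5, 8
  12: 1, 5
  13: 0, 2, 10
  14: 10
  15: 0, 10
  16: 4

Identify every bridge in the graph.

The edges on the cycle 0-13-10-15-0 are not bridges since each lies on that cycle.
But removing 11-5 disconnects 11 from 5; removing 7-5 disconnects 7 from 5; removing 13-2 disconnects 13 from 2; removing 11-8 disconnects 11 from 8 — these are bridges.
In total 7 edges are bridges.

10-14, 11-5, 11-8, 13-2, 16-4, 4-9, 5-7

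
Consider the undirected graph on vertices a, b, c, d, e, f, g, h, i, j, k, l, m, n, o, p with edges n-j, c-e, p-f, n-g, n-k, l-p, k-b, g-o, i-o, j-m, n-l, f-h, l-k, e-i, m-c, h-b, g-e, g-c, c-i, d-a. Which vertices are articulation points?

Removing n increases the component count from 2 to 3, so n is a cut vertex.
By contrast removing h leaves 2 components; it is not a cut vertex. No other vertex is a cut vertex either.

n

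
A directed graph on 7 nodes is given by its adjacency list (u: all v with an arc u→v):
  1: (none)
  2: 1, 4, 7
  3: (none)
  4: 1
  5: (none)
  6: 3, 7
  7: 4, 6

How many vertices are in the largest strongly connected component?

2

{6, 7} are all mutually reachable — one SCC of size 2.
{3} is an SCC by itself.
{1} is an SCC by itself.
{5} is an SCC by itself.
{4} is an SCC by itself.
(and 1 more singleton SCC)
The largest has 2 vertices.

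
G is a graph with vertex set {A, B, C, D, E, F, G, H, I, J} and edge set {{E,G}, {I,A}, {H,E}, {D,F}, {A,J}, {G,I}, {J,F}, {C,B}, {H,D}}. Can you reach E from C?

The component containing C is {B, C}, and E is not in it.

No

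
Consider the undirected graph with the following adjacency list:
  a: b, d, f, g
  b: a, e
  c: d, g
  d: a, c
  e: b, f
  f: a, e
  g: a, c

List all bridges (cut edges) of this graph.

The edges on the cycle a-g-c-d-a are not bridges since each lies on that cycle.
Every edge lies on some cycle, so there are no bridges.

none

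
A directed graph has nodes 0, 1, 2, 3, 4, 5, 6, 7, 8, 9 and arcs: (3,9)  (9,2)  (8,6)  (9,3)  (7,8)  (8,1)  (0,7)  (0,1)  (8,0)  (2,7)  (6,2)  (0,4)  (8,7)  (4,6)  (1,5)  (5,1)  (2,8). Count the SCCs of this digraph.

3

{0, 2, 4, 6, 7, 8} are all mutually reachable — one SCC of size 6.
{3, 9} are all mutually reachable — one SCC of size 2.
{1, 5} are all mutually reachable — one SCC of size 2.
That gives 3 strongly connected components.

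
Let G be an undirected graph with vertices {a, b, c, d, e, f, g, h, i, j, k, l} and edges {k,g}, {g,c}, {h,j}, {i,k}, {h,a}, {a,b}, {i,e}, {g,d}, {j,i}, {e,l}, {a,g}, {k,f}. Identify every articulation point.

a, e, g, i, k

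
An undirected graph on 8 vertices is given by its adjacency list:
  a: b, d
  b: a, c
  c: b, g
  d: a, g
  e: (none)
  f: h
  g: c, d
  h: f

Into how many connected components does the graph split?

3

e is isolated — a component by itself.
Starting from f we can reach f, h. That is one component of size 2.
Starting from a we can reach a, b, c, d, g. That is one component of size 5.
Total: 3 components.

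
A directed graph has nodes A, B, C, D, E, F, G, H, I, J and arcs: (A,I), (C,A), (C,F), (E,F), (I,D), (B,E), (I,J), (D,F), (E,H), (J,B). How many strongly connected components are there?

10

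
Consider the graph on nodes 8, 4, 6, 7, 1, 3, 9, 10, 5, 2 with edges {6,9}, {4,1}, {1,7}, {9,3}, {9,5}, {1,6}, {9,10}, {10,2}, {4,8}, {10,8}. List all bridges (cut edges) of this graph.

The edges on the cycle 4-1-6-9-10-8-4 are not bridges since each lies on that cycle.
But removing 1-7 disconnects 1 from 7; removing 5-9 disconnects 5 from 9; removing 2-10 disconnects 2 from 10; removing 9-3 disconnects 9 from 3 — these are bridges.

1-7, 10-2, 3-9, 5-9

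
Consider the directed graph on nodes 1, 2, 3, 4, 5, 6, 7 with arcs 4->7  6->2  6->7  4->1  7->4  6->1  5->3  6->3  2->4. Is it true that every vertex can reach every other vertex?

There is no directed path from 5 to 2, so the graph is not strongly connected.

No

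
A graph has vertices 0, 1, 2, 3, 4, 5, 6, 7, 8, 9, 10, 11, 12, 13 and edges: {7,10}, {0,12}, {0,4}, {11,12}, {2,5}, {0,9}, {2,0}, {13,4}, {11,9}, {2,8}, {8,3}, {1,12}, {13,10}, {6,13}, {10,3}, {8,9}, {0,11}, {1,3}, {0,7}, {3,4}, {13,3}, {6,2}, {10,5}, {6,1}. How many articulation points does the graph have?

0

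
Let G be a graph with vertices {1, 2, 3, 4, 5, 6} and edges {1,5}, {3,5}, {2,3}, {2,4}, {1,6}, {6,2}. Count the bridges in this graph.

1

The edges on the cycle 1-6-2-3-5-1 are not bridges since each lies on that cycle.
But removing 2 - 4 disconnects 2 from 4 — this is a bridge.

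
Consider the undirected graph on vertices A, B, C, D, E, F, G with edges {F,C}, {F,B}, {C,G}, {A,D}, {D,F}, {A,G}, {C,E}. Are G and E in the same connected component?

From G we can reach A, B, C, D, E, F, G, which includes E.

Yes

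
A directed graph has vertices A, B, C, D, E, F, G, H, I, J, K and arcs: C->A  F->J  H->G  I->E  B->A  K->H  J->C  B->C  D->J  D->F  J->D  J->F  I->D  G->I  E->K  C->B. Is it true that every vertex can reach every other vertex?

There is no directed path from D to E, so the graph is not strongly connected.

No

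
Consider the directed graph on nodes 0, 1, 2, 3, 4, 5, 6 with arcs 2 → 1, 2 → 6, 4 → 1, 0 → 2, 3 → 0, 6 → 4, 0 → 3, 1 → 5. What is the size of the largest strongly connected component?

2

{0, 3} are all mutually reachable — one SCC of size 2.
{5} is an SCC by itself.
{2} is an SCC by itself.
{4} is an SCC by itself.
{6} is an SCC by itself.
(and 1 more singleton SCC)
The largest has 2 vertices.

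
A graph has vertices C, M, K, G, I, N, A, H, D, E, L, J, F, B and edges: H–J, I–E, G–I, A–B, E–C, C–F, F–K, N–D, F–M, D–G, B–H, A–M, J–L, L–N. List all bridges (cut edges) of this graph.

F-K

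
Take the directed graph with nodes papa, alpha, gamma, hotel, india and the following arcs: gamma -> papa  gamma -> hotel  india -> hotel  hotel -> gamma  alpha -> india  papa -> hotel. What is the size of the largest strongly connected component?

3

{papa, gamma, hotel} are all mutually reachable — one SCC of size 3.
{india} is an SCC by itself.
{alpha} is an SCC by itself.
The largest has 3 vertices.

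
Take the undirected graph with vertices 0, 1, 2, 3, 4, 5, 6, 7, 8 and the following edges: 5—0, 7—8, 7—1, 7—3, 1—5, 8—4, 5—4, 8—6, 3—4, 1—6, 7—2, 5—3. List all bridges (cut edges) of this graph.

The edges on the cycle 7-1-5-4-8-7 are not bridges since each lies on that cycle.
But removing 7—2 disconnects 7 from 2; removing 5—0 disconnects 5 from 0 — these are bridges.

0-5, 2-7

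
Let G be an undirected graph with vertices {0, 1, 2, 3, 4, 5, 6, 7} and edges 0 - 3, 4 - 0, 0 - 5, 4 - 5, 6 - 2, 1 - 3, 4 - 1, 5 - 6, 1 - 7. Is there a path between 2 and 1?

From 2 we can reach 0, 1, 2, 3, 4, 5, 6, 7, which includes 1.

Yes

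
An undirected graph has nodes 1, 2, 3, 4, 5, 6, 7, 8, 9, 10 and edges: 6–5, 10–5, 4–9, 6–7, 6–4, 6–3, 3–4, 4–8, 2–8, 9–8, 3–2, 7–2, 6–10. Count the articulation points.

1

Removing 6 increases the component count from 2 to 3, so 6 is a cut vertex.
By contrast removing 7 leaves 2 components; it is not a cut vertex. No other vertex is a cut vertex either.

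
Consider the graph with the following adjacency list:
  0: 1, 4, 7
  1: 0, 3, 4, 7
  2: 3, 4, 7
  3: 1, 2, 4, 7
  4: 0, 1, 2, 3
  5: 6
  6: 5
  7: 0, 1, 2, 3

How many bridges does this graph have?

The edges on the cycle 3-1-0-4-3 are not bridges since each lies on that cycle.
But removing 5-6 disconnects 5 from 6 — this is a bridge.

1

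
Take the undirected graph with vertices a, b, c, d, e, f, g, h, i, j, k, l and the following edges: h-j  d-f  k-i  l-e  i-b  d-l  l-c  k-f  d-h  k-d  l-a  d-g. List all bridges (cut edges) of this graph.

a-l, b-i, c-l, d-g, d-h, d-l, e-l, h-j, i-k

The edges on the cycle k-d-f-k are not bridges since each lies on that cycle.
But removing d-h disconnects d from h; removing d-g disconnects d from g; removing i-b disconnects i from b; removing l-e disconnects l from e — these are bridges.
In total 9 edges are bridges.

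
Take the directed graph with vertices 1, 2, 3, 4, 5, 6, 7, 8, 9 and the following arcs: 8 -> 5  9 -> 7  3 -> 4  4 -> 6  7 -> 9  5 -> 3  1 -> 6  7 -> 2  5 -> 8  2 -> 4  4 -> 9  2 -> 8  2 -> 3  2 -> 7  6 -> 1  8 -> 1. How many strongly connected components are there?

2

{2, 3, 4, 5, 7, 8, 9} are all mutually reachable — one SCC of size 7.
{1, 6} are all mutually reachable — one SCC of size 2.
That gives 2 strongly connected components.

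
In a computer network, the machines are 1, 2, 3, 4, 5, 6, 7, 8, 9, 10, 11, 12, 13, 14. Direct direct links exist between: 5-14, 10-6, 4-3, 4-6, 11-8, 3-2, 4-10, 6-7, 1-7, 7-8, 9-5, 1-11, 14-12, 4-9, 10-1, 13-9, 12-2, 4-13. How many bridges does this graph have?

The edges on the cycle 4-13-9-4 are not bridges since each lies on that cycle.
Every edge lies on some cycle, so there are no bridges.

0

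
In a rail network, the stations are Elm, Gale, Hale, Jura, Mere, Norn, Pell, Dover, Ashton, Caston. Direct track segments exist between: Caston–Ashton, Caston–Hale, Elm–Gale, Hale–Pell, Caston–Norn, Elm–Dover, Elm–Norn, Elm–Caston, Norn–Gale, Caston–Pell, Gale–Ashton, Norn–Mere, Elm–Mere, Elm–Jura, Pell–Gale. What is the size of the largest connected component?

Starting from Elm we can reach Elm, Gale, Hale, Jura, Mere, Norn, Pell, Dover, Ashton, Caston. That is one component of size 10.
The largest has 10 vertices.

10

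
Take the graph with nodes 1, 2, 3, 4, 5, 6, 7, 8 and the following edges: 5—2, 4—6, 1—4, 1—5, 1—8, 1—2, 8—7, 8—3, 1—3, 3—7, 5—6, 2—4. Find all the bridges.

none

The edges on the cycle 1-5-6-4-1 are not bridges since each lies on that cycle.
Every edge lies on some cycle, so there are no bridges.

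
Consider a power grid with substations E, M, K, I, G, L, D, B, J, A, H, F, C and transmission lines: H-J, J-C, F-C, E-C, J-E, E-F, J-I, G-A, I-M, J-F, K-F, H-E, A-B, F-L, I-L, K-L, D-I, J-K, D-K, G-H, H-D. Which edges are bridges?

The edges on the cycle H-D-I-J-H are not bridges since each lies on that cycle.
But removing M-I disconnects M from I; removing B-A disconnects B from A; removing G-H disconnects G from H; removing G-A disconnects G from A — these are bridges.

A-B, A-G, G-H, I-M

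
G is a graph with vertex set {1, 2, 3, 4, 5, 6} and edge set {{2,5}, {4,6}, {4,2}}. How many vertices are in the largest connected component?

4

1 is isolated — a component by itself.
3 is isolated — a component by itself.
Starting from 2 we can reach 2, 4, 5, 6. That is one component of size 4.
The largest has 4 vertices.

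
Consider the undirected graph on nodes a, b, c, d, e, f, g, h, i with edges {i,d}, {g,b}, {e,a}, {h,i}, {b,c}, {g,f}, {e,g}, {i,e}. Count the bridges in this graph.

8

removing e—i disconnects e from i; removing e—g disconnects e from g; removing i—h disconnects i from h; removing a—e disconnects a from e — these are bridges.
In total 8 edges are bridges.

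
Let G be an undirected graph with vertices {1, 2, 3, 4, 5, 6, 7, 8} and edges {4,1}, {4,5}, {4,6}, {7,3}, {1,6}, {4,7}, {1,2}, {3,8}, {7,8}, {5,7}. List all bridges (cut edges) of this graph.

1-2

The edges on the cycle 4-1-6-4 are not bridges since each lies on that cycle.
But removing 2–1 disconnects 2 from 1 — this is a bridge.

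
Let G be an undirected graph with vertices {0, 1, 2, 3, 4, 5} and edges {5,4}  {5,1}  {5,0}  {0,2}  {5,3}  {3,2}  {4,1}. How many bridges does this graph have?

0

The edges on the cycle 5-4-1-5 are not bridges since each lies on that cycle.
Every edge lies on some cycle, so there are no bridges.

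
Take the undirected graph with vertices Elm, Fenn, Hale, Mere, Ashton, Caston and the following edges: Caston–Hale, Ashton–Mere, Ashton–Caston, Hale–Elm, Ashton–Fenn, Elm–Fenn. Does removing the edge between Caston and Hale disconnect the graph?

After removing Caston–Hale, the path Caston-Ashton-Fenn-Elm-Hale still connects them, so the edge is not a bridge.

No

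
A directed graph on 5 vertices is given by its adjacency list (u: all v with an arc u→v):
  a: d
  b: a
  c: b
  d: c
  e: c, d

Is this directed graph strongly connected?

No

There is no directed path from c to e, so the graph is not strongly connected.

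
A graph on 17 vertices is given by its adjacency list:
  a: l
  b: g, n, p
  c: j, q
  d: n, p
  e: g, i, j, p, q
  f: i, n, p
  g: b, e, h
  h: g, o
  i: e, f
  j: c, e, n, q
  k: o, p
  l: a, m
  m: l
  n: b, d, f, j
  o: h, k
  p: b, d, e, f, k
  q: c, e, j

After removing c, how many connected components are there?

With c gone, the remaining components are: {a, l, m}; {b, d, e, f, g, h, i, j, k, n, o, p, q}.
That is 2 components.

2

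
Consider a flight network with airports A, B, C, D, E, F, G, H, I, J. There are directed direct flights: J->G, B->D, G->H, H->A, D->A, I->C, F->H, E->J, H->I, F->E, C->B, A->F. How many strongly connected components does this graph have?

1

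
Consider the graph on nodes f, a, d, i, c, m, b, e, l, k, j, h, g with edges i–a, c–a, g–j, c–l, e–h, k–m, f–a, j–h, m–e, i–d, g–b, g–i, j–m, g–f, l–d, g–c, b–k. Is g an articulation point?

Deleting g raises the number of components from 1 to 2, so g is a cut vertex.

Yes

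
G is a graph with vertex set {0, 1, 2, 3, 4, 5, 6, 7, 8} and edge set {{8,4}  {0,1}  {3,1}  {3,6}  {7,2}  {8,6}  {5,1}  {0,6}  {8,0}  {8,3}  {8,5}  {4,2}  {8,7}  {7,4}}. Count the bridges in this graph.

The edges on the cycle 8-7-2-4-8 are not bridges since each lies on that cycle.
Every edge lies on some cycle, so there are no bridges.

0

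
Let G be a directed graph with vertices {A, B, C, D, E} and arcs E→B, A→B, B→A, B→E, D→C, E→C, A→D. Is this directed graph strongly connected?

No

There is no directed path from D to A, so the graph is not strongly connected.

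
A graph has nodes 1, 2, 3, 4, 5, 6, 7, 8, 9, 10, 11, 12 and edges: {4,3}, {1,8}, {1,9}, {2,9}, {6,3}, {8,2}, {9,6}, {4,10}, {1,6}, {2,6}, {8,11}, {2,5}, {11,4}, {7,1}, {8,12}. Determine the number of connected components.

1

Starting from 1 we can reach 1, 2, 3, 4, 5, 6, 7, 8, 9, 10, 11, 12. That is one component of size 12.
Total: 1 component.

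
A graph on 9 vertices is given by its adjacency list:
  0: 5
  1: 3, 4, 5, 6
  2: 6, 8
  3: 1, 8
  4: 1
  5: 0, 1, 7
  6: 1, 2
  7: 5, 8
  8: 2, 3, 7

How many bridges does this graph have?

2

The edges on the cycle 1-6-2-8-3-1 are not bridges since each lies on that cycle.
But removing 1-4 disconnects 1 from 4; removing 5-0 disconnects 5 from 0 — these are bridges.
That makes 2 bridges.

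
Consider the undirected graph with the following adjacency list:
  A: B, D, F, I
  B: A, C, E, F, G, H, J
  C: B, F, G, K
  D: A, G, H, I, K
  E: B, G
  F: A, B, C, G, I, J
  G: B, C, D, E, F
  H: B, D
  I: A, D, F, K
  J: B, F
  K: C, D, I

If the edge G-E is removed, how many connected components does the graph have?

1

G and E are still connected via G-B-E, so the component count stays at 1.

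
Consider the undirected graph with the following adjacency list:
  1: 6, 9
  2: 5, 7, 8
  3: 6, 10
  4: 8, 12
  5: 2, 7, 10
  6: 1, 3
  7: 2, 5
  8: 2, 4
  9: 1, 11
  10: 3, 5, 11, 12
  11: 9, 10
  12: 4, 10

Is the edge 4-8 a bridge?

After removing 4-8, the path 4-12-10-5-2-8 still connects them, so the edge is not a bridge.

No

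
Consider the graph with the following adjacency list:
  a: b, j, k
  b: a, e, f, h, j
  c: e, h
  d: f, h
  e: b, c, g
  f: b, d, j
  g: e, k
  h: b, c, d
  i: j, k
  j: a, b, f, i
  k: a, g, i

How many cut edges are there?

0

The edges on the cycle b-j-a-k-g-e-b are not bridges since each lies on that cycle.
Every edge lies on some cycle, so there are no bridges.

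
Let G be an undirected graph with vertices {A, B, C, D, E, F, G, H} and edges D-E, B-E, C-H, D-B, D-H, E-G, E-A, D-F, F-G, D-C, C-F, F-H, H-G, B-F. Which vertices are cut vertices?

Removing E increases the component count from 1 to 2, so E is a cut vertex.
By contrast removing F leaves 1 component; it is not a cut vertex. No other vertex is a cut vertex either.

E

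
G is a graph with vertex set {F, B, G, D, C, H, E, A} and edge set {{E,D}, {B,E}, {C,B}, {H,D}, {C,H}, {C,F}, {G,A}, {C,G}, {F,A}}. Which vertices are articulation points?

C

Removing C increases the component count from 1 to 2, so C is a cut vertex.
By contrast removing E leaves 1 component; it is not a cut vertex. No other vertex is a cut vertex either.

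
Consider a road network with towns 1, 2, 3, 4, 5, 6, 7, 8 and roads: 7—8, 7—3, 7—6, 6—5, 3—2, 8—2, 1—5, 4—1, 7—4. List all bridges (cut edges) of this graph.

none

The edges on the cycle 7-3-2-8-7 are not bridges since each lies on that cycle.
Every edge lies on some cycle, so there are no bridges.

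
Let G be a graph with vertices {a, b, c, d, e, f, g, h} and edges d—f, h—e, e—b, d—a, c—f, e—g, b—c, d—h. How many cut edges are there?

The edges on the cycle d-h-e-b-c-f-d are not bridges since each lies on that cycle.
But removing d—a disconnects d from a; removing e—g disconnects e from g — these are bridges.
That makes 2 bridges.

2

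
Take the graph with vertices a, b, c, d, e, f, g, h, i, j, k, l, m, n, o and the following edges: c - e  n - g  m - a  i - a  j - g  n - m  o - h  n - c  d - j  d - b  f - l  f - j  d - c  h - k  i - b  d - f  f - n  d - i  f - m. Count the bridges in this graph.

4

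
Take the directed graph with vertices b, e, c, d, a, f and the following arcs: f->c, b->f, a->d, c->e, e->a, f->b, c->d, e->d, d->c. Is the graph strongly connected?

There is no directed path from e to f, so the graph is not strongly connected.

No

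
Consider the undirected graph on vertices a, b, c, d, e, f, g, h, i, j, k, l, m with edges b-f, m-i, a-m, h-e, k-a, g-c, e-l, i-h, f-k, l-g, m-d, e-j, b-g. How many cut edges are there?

3

The edges on the cycle b-f-k-a-m-i-h-e-l-g-b are not bridges since each lies on that cycle.
But removing g-c disconnects g from c; removing m-d disconnects m from d; removing j-e disconnects j from e — these are bridges.
That makes 3 bridges.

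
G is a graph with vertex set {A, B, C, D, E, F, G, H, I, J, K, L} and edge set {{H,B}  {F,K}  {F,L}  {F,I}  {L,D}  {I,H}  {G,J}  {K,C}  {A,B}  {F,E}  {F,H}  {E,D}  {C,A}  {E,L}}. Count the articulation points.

1

Removing F increases the component count from 2 to 3, so F is a cut vertex.
By contrast removing K leaves 2 components; it is not a cut vertex. No other vertex is a cut vertex either.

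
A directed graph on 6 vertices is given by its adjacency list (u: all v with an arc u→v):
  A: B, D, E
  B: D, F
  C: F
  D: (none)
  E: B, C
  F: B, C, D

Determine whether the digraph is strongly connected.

No

There is no directed path from D to B, so the graph is not strongly connected.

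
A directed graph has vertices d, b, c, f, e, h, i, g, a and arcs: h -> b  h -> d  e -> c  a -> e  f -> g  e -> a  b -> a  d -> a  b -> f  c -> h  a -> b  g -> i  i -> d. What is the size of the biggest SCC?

9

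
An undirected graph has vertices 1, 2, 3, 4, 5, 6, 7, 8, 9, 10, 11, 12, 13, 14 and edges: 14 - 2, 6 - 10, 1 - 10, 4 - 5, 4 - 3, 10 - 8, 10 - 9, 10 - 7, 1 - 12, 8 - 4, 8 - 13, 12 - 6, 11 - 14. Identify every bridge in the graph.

10-7, 10-8, 10-9, 11-14, 13-8, 14-2, 3-4, 4-5, 4-8

The edges on the cycle 1-12-6-10-1 are not bridges since each lies on that cycle.
But removing 10 - 8 disconnects 10 from 8; removing 13 - 8 disconnects 13 from 8; removing 11 - 14 disconnects 11 from 14; removing 10 - 9 disconnects 10 from 9 — these are bridges.
In total 9 edges are bridges.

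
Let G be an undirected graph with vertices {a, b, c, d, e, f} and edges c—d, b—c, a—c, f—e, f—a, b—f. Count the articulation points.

2

Removing c increases the component count from 1 to 2, so c is a cut vertex.
Removing f increases the component count from 1 to 2, so f is a cut vertex.
By contrast removing d leaves 1 component; it is not a cut vertex. No other vertex is a cut vertex either.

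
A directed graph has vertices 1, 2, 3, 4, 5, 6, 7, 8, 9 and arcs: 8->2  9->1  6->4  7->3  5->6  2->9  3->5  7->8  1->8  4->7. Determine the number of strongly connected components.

2

{3, 4, 5, 6, 7} are all mutually reachable — one SCC of size 5.
{1, 2, 8, 9} are all mutually reachable — one SCC of size 4.
That gives 2 strongly connected components.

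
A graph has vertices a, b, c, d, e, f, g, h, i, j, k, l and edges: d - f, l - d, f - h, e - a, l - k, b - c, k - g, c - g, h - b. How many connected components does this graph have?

4

i is isolated — a component by itself.
j is isolated — a component by itself.
Starting from a we can reach a, e. That is one component of size 2.
Starting from b we can reach b, c, d, f, g, h, k, l. That is one component of size 8.
Total: 4 components.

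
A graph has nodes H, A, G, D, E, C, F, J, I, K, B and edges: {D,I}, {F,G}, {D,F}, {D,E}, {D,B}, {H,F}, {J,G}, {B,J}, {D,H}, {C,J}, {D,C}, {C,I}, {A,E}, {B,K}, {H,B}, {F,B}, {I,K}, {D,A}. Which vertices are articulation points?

Removing D increases the component count from 1 to 2, so D is a cut vertex.
By contrast removing H leaves 1 component; it is not a cut vertex. No other vertex is a cut vertex either.

D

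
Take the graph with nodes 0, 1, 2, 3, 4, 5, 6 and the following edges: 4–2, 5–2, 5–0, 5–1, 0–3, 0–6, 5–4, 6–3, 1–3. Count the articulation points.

1

Removing 5 increases the component count from 1 to 2, so 5 is a cut vertex.
By contrast removing 3 leaves 1 component; it is not a cut vertex. No other vertex is a cut vertex either.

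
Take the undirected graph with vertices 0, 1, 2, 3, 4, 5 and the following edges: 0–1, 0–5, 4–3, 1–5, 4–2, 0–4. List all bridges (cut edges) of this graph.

The edges on the cycle 0-1-5-0 are not bridges since each lies on that cycle.
But removing 4–3 disconnects 4 from 3; removing 4–2 disconnects 4 from 2; removing 0–4 disconnects 0 from 4 — these are bridges.

0-4, 2-4, 3-4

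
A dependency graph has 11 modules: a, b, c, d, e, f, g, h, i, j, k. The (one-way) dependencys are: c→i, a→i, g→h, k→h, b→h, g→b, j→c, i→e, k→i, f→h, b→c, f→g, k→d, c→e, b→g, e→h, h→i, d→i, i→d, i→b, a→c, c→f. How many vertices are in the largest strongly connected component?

8

{b, c, d, e, f, g, h, i} are all mutually reachable — one SCC of size 8.
{j} is an SCC by itself.
{k} is an SCC by itself.
{a} is an SCC by itself.
The largest has 8 vertices.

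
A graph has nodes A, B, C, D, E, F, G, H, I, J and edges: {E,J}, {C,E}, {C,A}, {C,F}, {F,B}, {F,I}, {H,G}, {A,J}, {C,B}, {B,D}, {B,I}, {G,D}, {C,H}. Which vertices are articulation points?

C

Removing C increases the component count from 1 to 2, so C is a cut vertex.
By contrast removing H leaves 1 component; it is not a cut vertex. No other vertex is a cut vertex either.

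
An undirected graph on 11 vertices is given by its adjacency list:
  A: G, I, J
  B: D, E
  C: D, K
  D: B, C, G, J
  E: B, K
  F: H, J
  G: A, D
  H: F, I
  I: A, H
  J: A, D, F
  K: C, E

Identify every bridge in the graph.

none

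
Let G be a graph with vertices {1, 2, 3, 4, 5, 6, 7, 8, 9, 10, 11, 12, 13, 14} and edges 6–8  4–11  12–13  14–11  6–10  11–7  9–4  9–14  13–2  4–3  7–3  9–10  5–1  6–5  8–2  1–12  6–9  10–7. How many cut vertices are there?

1

Removing 6 increases the component count from 1 to 2, so 6 is a cut vertex.
By contrast removing 4 leaves 1 component; it is not a cut vertex. No other vertex is a cut vertex either.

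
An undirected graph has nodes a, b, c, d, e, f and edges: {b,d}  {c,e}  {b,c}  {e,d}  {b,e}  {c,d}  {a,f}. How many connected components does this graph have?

2

Starting from a we can reach a, f. That is one component of size 2.
Starting from b we can reach b, c, d, e. That is one component of size 4.
Total: 2 components.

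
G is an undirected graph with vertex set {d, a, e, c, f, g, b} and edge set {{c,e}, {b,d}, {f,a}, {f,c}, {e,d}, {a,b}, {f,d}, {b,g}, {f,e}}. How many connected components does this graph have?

1

Starting from a we can reach a, b, c, d, e, f, g. That is one component of size 7.
Total: 1 component.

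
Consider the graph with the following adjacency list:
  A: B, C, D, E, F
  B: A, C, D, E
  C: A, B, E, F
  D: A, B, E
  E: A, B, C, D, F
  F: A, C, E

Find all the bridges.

none

The edges on the cycle E-F-C-A-E are not bridges since each lies on that cycle.
Every edge lies on some cycle, so there are no bridges.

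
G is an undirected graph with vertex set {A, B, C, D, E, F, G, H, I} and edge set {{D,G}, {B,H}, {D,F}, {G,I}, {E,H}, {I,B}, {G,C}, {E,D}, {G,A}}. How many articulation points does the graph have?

2

Removing D increases the component count from 1 to 2, so D is a cut vertex.
Removing G increases the component count from 1 to 3, so G is a cut vertex.
By contrast removing C leaves 1 component; it is not a cut vertex. No other vertex is a cut vertex either.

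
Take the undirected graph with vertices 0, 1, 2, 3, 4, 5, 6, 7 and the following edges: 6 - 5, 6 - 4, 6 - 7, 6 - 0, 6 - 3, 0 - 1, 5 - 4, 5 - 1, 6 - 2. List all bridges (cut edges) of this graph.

The edges on the cycle 6-0-1-5-6 are not bridges since each lies on that cycle.
But removing 6 - 7 disconnects 6 from 7; removing 6 - 2 disconnects 6 from 2; removing 6 - 3 disconnects 6 from 3 — these are bridges.

2-6, 3-6, 6-7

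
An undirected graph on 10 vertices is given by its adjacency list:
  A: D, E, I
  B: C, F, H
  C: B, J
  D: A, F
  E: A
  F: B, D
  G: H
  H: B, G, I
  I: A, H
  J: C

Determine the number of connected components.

Starting from A we can reach A, B, C, D, E, F, G, H, I, J. That is one component of size 10.
Total: 1 component.

1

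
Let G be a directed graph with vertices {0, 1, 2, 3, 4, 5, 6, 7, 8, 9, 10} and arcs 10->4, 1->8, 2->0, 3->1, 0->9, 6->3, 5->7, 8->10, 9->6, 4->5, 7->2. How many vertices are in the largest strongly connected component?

{0, 1, 2, 3, 4, 5, 6, 7, 8, 9, 10} are all mutually reachable — one SCC of size 11.
The largest has 11 vertices.

11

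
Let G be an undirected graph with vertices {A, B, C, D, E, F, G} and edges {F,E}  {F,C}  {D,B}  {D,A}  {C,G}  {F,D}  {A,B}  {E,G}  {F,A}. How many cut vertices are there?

Removing F increases the component count from 1 to 2, so F is a cut vertex.
By contrast removing D leaves 1 component; it is not a cut vertex. No other vertex is a cut vertex either.

1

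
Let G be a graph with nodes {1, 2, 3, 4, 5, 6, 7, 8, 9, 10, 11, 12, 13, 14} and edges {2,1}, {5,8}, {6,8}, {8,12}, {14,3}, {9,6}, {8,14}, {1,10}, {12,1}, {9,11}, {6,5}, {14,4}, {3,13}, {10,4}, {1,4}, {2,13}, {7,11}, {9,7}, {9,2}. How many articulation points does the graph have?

Removing 9 increases the component count from 1 to 2, so 9 is a cut vertex.
By contrast removing 3 leaves 1 component; it is not a cut vertex. No other vertex is a cut vertex either.

1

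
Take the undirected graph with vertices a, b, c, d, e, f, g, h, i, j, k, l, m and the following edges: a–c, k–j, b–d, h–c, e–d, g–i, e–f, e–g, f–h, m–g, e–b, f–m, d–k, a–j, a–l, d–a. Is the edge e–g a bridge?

After removing e–g, the path e-f-m-g still connects them, so the edge is not a bridge.

No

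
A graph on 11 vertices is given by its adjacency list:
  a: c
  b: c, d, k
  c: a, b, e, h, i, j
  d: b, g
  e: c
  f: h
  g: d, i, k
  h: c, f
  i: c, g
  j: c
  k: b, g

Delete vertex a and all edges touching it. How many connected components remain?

1

With a gone, the remaining components are: {b, c, d, e, f, g, h, i, j, k}.
That is 1 component.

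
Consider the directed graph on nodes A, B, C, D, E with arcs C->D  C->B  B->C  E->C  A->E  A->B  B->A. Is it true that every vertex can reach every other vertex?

There is no directed path from D to C, so the graph is not strongly connected.

No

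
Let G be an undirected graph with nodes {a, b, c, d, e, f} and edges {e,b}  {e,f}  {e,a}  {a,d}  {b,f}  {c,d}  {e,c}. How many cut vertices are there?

1

Removing e increases the component count from 1 to 2, so e is a cut vertex.
By contrast removing c leaves 1 component; it is not a cut vertex. No other vertex is a cut vertex either.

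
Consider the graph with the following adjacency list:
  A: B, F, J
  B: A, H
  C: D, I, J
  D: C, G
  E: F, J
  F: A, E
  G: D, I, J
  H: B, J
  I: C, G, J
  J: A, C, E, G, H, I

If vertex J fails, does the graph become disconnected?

Deleting J raises the number of components from 1 to 2, so J is a cut vertex.

Yes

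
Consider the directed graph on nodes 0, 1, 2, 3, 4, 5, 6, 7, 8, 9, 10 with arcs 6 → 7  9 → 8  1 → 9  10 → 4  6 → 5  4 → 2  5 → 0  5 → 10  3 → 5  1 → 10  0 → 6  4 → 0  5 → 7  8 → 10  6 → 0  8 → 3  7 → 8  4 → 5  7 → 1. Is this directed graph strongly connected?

No

There is no directed path from 2 to 8, so the graph is not strongly connected.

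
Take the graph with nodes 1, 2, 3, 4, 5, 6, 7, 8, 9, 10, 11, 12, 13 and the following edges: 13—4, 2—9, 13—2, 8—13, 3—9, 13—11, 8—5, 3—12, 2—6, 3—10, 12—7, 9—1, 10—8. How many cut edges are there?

The edges on the cycle 3-10-8-13-2-9-3 are not bridges since each lies on that cycle.
But removing 7—12 disconnects 7 from 12; removing 3—12 disconnects 3 from 12; removing 13—4 disconnects 13 from 4; removing 8—5 disconnects 8 from 5 — these are bridges.
In total 7 edges are bridges.

7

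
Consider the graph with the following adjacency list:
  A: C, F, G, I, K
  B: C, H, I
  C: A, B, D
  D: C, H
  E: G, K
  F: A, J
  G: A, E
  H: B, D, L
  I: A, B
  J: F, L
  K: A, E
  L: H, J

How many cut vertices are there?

Removing A increases the component count from 1 to 2, so A is a cut vertex.
By contrast removing D leaves 1 component; it is not a cut vertex. No other vertex is a cut vertex either.

1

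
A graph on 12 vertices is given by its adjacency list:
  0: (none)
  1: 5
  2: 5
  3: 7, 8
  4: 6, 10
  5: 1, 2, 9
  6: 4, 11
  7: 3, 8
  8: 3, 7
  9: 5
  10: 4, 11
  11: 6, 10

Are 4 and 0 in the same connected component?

No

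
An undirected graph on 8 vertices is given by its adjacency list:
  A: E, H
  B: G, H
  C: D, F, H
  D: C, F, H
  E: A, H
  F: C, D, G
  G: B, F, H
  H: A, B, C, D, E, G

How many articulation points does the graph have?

1

Removing H increases the component count from 1 to 2, so H is a cut vertex.
By contrast removing E leaves 1 component; it is not a cut vertex. No other vertex is a cut vertex either.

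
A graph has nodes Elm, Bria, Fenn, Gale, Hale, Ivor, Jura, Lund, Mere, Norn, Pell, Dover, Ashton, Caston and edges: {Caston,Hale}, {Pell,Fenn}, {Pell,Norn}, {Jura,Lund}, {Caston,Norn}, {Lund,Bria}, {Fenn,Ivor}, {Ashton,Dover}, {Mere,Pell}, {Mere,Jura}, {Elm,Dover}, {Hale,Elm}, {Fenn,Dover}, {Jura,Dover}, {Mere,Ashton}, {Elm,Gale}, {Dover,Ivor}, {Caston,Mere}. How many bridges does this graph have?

The edges on the cycle Caston-Hale-Elm-Dover-Fenn-Pell-Mere-Caston are not bridges since each lies on that cycle.
But removing Lund—Bria disconnects Lund from Bria; removing Elm—Gale disconnects Elm from Gale; removing Lund—Jura disconnects Lund from Jura — these are bridges.
That makes 3 bridges.

3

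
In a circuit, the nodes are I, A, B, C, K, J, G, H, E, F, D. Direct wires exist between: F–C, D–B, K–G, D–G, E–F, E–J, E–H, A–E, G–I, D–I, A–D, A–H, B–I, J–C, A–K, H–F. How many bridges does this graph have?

0

The edges on the cycle D-B-I-D are not bridges since each lies on that cycle.
Every edge lies on some cycle, so there are no bridges.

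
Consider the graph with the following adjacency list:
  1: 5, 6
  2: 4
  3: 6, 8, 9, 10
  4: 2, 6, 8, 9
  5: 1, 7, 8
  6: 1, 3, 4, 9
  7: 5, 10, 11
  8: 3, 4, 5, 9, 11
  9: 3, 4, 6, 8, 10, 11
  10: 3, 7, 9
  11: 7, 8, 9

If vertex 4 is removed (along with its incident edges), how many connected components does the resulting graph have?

2

With 4 gone, the remaining components are: {2}; {1, 3, 5, 6, 7, 8, 9, 10, 11}.
That is 2 components.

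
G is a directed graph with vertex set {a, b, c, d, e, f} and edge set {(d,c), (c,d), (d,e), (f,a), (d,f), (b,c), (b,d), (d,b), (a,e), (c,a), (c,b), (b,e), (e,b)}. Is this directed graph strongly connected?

From f we can reach every vertex (a, b, c, d, e, f), and every vertex can reach f (a, b, c, d, e, f). So the whole graph is one strongly connected component.

Yes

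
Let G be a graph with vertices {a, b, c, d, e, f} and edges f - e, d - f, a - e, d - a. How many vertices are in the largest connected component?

b is isolated — a component by itself.
c is isolated — a component by itself.
Starting from a we can reach a, d, e, f. That is one component of size 4.
The largest has 4 vertices.

4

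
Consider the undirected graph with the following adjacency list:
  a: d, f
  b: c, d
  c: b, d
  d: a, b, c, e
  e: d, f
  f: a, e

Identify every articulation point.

Removing d increases the component count from 1 to 2, so d is a cut vertex.
By contrast removing c leaves 1 component; it is not a cut vertex. No other vertex is a cut vertex either.

d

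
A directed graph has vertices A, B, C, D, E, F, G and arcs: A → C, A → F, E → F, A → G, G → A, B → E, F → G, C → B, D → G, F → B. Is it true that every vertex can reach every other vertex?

There is no directed path from C to D, so the graph is not strongly connected.

No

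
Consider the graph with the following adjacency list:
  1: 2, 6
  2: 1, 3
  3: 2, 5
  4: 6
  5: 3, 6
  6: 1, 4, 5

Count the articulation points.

1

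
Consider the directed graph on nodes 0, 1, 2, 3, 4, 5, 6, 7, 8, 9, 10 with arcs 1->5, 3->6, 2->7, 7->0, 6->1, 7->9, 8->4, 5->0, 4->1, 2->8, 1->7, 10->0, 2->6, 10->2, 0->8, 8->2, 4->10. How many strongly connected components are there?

3

{0, 1, 2, 4, 5, 6, 7, 8, 10} are all mutually reachable — one SCC of size 9.
{9} is an SCC by itself.
{3} is an SCC by itself.
That gives 3 strongly connected components.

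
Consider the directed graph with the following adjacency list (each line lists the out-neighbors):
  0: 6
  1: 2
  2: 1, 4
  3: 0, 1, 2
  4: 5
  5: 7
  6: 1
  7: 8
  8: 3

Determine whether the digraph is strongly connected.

From 7 we can reach every vertex (0, 1, 2, 3, 4, 5, 6, 7, 8), and every vertex can reach 7 (0, 1, 2, 3, 4, 5, 6, 7, 8). So the whole graph is one strongly connected component.

Yes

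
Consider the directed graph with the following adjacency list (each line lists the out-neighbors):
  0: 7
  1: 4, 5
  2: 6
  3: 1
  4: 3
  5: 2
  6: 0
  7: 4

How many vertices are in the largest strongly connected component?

{0, 1, 2, 3, 4, 5, 6, 7} are all mutually reachable — one SCC of size 8.
The largest has 8 vertices.

8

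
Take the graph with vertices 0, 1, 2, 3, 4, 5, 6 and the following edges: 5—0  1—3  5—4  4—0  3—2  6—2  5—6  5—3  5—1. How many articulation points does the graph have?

1

Removing 5 increases the component count from 1 to 2, so 5 is a cut vertex.
By contrast removing 0 leaves 1 component; it is not a cut vertex. No other vertex is a cut vertex either.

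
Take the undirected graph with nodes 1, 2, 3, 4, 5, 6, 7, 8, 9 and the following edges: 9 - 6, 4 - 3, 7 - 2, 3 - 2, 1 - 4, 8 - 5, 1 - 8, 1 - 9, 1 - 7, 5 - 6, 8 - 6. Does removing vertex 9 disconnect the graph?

No

Deleting 9 leaves 1 component (was 1) (its neighbors 1, 6 remain connected to each other), so 9 is not a cut vertex.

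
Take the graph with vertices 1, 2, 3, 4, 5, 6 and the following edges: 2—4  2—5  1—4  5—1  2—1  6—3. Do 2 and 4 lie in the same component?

Yes

From 2 we can reach 1, 2, 4, 5, which includes 4.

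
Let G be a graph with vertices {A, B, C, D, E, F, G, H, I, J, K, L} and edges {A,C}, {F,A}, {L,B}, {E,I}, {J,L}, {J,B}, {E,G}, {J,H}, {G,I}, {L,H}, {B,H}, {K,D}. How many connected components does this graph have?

Starting from D we can reach D, K. That is one component of size 2.
Starting from A we can reach A, C, F. That is one component of size 3.
Starting from E we can reach E, G, I. That is one component of size 3.
Starting from B we can reach B, H, J, L. That is one component of size 4.
Total: 4 components.

4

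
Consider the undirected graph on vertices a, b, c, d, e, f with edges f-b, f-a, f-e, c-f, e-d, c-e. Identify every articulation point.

e, f

Removing e increases the component count from 1 to 2, so e is a cut vertex.
Removing f increases the component count from 1 to 3, so f is a cut vertex.
By contrast removing d leaves 1 component; it is not a cut vertex. No other vertex is a cut vertex either.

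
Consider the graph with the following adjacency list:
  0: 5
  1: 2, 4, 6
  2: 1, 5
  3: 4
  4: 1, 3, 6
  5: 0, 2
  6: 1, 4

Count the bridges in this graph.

4

The edges on the cycle 4-6-1-4 are not bridges since each lies on that cycle.
But removing 2-5 disconnects 2 from 5; removing 5-0 disconnects 5 from 0; removing 4-3 disconnects 4 from 3; removing 1-2 disconnects 1 from 2 — these are bridges.
That makes 4 bridges.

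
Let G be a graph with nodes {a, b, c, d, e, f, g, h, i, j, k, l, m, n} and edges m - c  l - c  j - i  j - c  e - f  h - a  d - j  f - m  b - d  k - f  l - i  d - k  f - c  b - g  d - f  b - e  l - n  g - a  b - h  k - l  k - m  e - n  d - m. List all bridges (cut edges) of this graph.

none

The edges on the cycle d-k-m-d are not bridges since each lies on that cycle.
Every edge lies on some cycle, so there are no bridges.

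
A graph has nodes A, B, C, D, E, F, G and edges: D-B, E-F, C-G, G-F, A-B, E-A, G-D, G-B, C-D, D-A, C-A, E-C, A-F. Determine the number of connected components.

Starting from A we can reach A, B, C, D, E, F, G. That is one component of size 7.
Total: 1 component.

1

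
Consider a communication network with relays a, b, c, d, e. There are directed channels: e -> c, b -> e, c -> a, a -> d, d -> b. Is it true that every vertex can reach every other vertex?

From d we can reach every vertex (a, b, c, d, e), and every vertex can reach d (a, b, c, d, e). So the whole graph is one strongly connected component.

Yes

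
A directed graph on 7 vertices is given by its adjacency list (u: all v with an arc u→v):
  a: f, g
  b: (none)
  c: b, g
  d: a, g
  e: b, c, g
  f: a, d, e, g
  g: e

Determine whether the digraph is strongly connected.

No

There is no directed path from g to f, so the graph is not strongly connected.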